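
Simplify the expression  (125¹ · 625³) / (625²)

5^7

125¹ = 5^3; 625³ = 5^12; 625² = 5^8
Combine exponents: 5^7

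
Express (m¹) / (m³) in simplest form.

Quotient: (m^-2)

m^(-2)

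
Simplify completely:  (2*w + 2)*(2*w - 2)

(2*w)^2 - (2)^2 = 4*w^2 - 4.

4*w^2 - 4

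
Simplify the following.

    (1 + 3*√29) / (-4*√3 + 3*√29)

(4*√3 + 3*√29 + 12*√87 + 261)/213

Multiply numerator and denominator by 4*√3 + 3*√29.
Denominator becomes 213; numerator becomes 4*√3 + 3*√29 + 12*√87 + 261.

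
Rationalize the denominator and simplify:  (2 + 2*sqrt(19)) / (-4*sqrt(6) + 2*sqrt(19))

(-2*sqrt(114) - 19 - 2*sqrt(6) - sqrt(19))/5

Multiply numerator and denominator by 2*sqrt(19) + 4*sqrt(6).
Denominator becomes -20; numerator becomes 4*sqrt(19) + 8*sqrt(6) + 76 + 8*sqrt(114).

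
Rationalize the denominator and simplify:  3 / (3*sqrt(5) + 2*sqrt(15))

(-3*sqrt(5) + 2*sqrt(15))/5

Multiply numerator and denominator by -3*sqrt(5) + 2*sqrt(15).
Denominator becomes 15; numerator becomes -9*sqrt(5) + 6*sqrt(15).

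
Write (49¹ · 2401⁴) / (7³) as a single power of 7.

7^15

49¹ = 7^2; 2401⁴ = 7^16; 7³ = 7^3
Combine exponents: 7^15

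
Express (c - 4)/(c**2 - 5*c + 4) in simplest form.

1/(c - 1)

Factor: c**2 - 5*c + 4 = (c - 1)*(c - 4)
Cancel the common factor (c - 4).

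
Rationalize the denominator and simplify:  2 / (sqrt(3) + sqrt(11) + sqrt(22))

Group as (sqrt(3) + sqrt(22)) + sqrt(11); multiply by (sqrt(3) + sqrt(22)) - sqrt(11), then rationalise the remaining surd.

(-11*sqrt(6) - 4*sqrt(22) + 7*sqrt(11) + 15*sqrt(3))/17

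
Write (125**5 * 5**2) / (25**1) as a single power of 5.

5**15

125**5 = 5**15; 5**2 = 5**2; 25**1 = 5**2
Combine exponents: 5**15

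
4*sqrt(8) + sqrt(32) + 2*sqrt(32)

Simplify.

20*sqrt(2)

4*sqrt(8) = 8*sqrt(2); sqrt(32) = 4*sqrt(2); 2*sqrt(32) = 8*sqrt(2)
Combine: (8 + 4 + 8)·sqrt(2) = 20*sqrt(2)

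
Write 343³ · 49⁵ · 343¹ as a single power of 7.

7^22

343³ = 7^9; 49⁵ = 7^10; 343¹ = 7^3
Combine exponents: 7^22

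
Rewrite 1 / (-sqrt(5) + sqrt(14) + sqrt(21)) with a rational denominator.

(-15*sqrt(5) - sqrt(21) + 6*sqrt(14) + 7*sqrt(30))/138

Group as (sqrt(14) + sqrt(21)) - sqrt(5); multiply by (sqrt(14) + sqrt(21)) + sqrt(5), then rationalise the remaining surd.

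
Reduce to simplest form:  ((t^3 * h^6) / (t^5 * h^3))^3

h^9/t^6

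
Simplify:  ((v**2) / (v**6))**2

v**(-8)

Inside the bracket: (v**-4)
Raise to the power 2: (v**-8)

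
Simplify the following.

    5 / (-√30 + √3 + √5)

(-55*√30 - 70*√5 - 80*√3 - 75*√2)/212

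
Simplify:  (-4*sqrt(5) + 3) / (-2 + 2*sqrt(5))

(-17 - sqrt(5))/8

Multiply numerator and denominator by -2*sqrt(5) - 2.
Denominator becomes -16; numerator becomes 2*sqrt(5) + 34.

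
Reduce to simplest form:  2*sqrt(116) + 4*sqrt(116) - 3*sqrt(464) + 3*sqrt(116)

6*sqrt(29)

2*sqrt(116) = 4*sqrt(29); 4*sqrt(116) = 8*sqrt(29); 3*sqrt(464) = 12*sqrt(29); 3*sqrt(116) = 6*sqrt(29)
Combine: (4 + 8 - 12 + 6)·sqrt(29) = 6*sqrt(29)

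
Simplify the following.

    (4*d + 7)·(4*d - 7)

16*d² - 49

Product of conjugates: (P+Q)(P-Q) = P^2 - Q^2.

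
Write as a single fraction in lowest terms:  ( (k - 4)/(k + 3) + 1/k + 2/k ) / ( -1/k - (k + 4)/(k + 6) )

(-k³ - 5*k² - 3*k - 54)/(k³ + 8*k² + 21*k + 18)

Numerator: (k - 4)/(k + 3) + 1/k + 2/k = (k² - k + 9)/(k² + 3*k)
Denominator: -1/k - (k + 4)/(k + 6) = (-k² - 5*k - 6)/(k² + 6*k)
Divide: ((k² - k + 9)/(k² + 3*k)) · ((k² + 6*k)/(-k² - 5*k - 6)) = (-k³ - 5*k² - 3*k - 54)/(k³ + 8*k² + 21*k + 18)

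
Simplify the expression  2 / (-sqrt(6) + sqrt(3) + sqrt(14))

Group as (sqrt(3) + sqrt(14)) - sqrt(6); multiply by (sqrt(3) + sqrt(14)) + sqrt(6), then rationalise the remaining surd.

(-22*sqrt(6) - 10*sqrt(14) + 34*sqrt(3) + 24*sqrt(7))/47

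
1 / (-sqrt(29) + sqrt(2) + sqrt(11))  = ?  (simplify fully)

(-8*sqrt(29) - 10*sqrt(11) - 19*sqrt(2) - sqrt(638))/84

Group as (sqrt(2) + sqrt(11)) - sqrt(29); multiply by (sqrt(2) + sqrt(11)) + sqrt(29), then rationalise the remaining surd.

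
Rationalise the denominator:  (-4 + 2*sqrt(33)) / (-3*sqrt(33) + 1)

Multiply numerator and denominator by 1 + 3*sqrt(33).
Denominator becomes -296; numerator becomes -10*sqrt(33) + 194.

(-97 + 5*sqrt(33))/148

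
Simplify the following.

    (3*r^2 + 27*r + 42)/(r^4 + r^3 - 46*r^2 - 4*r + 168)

3/(r^2 - 8*r + 12)

Factor: 3*r^2 + 27*r + 42 = 3*(r + 7)*(r + 2);  r^4 + r^3 - 46*r^2 - 4*r + 168 = (r - 2)*(r + 7)*(r + 2)*(r - 6)
Cancel the common factors (r + 2), (r + 7).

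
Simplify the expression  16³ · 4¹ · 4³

16³ = 2^12; 4¹ = 2^2; 4³ = 2^6
Combine exponents: 2^20

2^20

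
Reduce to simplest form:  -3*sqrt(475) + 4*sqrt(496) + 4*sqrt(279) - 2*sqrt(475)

3*sqrt(475) = 15*sqrt(19); 4*sqrt(496) = 16*sqrt(31); 4*sqrt(279) = 12*sqrt(31); 2*sqrt(475) = 10*sqrt(19)

-25*sqrt(19) + 28*sqrt(31)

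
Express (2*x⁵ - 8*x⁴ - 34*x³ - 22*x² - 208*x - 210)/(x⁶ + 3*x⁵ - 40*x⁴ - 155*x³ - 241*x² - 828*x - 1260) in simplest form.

(2*x + 2)/(x² + 8*x + 12)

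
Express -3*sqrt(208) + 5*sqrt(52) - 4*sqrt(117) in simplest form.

-14*sqrt(13)

3*sqrt(208) = 12*sqrt(13); 5*sqrt(52) = 10*sqrt(13); 4*sqrt(117) = 12*sqrt(13)
Combine: (-12 + 10 - 12)·sqrt(13) = -14*sqrt(13)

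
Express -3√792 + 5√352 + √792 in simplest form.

8*√22

3√792 = 18*√22; 5√352 = 20*√22; √792 = 6*√22
Combine: (-18 + 20 + 6)·√22 = 8*√22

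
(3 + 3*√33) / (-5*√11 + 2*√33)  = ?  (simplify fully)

(-165*√3 - 198 - 15*√11 - 6*√33)/143

Multiply numerator and denominator by 2*√33 + 5*√11.
Denominator becomes -143; numerator becomes 6*√33 + 15*√11 + 198 + 165*√3.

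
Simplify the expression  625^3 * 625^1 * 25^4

625^3 = 5^12; 625^1 = 5^4; 25^4 = 5^8
Combine exponents: 5^24

5^24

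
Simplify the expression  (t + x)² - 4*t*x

(t - x)²

Expanding gives t² - 2*t*x + x², a perfect square.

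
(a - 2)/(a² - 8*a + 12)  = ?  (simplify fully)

1/(a - 6)

Factor: a² - 8*a + 12 = (a - 2)·(a - 6)
Cancel the common factor (a - 2).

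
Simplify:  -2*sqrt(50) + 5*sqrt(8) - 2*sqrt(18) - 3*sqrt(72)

-24*sqrt(2)

2*sqrt(50) = 10*sqrt(2); 5*sqrt(8) = 10*sqrt(2); 2*sqrt(18) = 6*sqrt(2); 3*sqrt(72) = 18*sqrt(2)
Combine: (-10 + 10 - 6 - 18)·sqrt(2) = -24*sqrt(2)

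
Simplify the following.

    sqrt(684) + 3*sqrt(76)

sqrt(684) = 6*sqrt(19); 3*sqrt(76) = 6*sqrt(19)
Combine: (6 + 6)·sqrt(19) = 12*sqrt(19)

12*sqrt(19)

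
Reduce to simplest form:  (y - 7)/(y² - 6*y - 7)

1/(y + 1)

Factor: y² - 6*y - 7 = (y - 7)·(y + 1)
Cancel the common factor (y - 7).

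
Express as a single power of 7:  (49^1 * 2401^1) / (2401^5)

7^(-14)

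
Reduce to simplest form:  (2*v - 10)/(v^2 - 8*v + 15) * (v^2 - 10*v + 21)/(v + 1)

(2*v - 14)/(v + 1)

Factor: 2*v - 10 = 2*(v - 5);  v^2 - 8*v + 15 = (v - 3)*(v - 5);  v^2 - 10*v + 21 = (v - 3)*(v - 7)
Cancel the common factors (v - 3), (v - 5).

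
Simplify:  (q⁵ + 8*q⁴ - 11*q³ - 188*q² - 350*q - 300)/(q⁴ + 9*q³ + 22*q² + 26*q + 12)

(q² - 25)/(q + 1)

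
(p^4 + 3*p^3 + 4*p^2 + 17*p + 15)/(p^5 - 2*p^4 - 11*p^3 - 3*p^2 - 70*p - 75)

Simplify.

1/(p - 5)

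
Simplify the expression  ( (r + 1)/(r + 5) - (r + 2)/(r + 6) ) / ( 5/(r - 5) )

(-4*r + 20)/(5*r² + 55*r + 150)

Numerator: (r + 1)/(r + 5) - (r + 2)/(r + 6) = -4/(r² + 11*r + 30)
Denominator: 5/(r - 5) = 5/(r - 5)
Divide: (-4/(r² + 11*r + 30)) · (r/5 - 1) = (-4*r + 20)/(5*r² + 55*r + 150)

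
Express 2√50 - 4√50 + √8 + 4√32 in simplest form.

2√50 = 10*√2; 4√50 = 20*√2; √8 = 2*√2; 4√32 = 16*√2
Combine: (10 - 20 + 2 + 16)·√2 = 8*√2

8*√2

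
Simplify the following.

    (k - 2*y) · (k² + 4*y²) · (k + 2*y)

Telescope via difference of squares: (k+(2*y))(k-(2*y)) = k² - 4*y², then repeat with the next factor.

k⁴ - 16*y⁴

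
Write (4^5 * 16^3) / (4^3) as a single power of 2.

4^5 = 2^10; 16^3 = 2^12; 4^3 = 2^6
Combine exponents: 2^16

2^16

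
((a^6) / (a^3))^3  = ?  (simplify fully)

a^9

Inside the bracket: a^3
Raise to the power 3: a^9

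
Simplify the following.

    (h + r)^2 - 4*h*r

(h - r)^2

After expansion: h^2 - 2*h*r + r^2 — a perfect-square trinomial.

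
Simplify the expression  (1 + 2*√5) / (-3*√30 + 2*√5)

Multiply numerator and denominator by 2*√5 + 3*√30.
Denominator becomes -250; numerator becomes 2*√5 + 3*√30 + 20 + 30*√6.

(-30*√6 - 20 - 3*√30 - 2*√5)/250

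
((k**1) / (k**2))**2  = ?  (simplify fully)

k**(-2)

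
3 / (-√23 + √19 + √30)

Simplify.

Group as (√19 + √30) - √23; multiply by (√19 + √30) + √23, then rationalise the remaining surd.

(-39*√23 + 18*√30 + 51*√19 + 3*√13110)/802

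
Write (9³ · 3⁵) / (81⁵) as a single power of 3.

3^(-9)

9³ = 3^6; 3⁵ = 3^5; 81⁵ = 3^20
Combine exponents: 3^(-9)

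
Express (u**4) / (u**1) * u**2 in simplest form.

u**5

Quotient: u**3
Multiply by u**2: add exponents.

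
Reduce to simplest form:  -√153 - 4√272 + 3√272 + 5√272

√153 = 3*√17; 4√272 = 16*√17; 3√272 = 12*√17; 5√272 = 20*√17
Combine: (-3 - 16 + 12 + 20)·√17 = 13*√17

13*√17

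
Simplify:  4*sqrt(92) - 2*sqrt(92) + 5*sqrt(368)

24*sqrt(23)

4*sqrt(92) = 8*sqrt(23); 2*sqrt(92) = 4*sqrt(23); 5*sqrt(368) = 20*sqrt(23)
Combine: (8 - 4 + 20)·sqrt(23) = 24*sqrt(23)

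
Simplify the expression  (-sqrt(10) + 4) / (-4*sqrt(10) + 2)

(-7*sqrt(10) + 16)/78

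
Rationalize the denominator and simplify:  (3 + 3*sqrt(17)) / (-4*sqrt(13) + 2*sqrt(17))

(-6*sqrt(221) - 51 - 6*sqrt(13) - 3*sqrt(17))/70

Multiply numerator and denominator by 2*sqrt(17) + 4*sqrt(13).
Denominator becomes -140; numerator becomes 6*sqrt(17) + 12*sqrt(13) + 102 + 12*sqrt(221).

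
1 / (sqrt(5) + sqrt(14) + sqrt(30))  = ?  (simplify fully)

(-20*sqrt(21) - 11*sqrt(30) + 21*sqrt(14) + 39*sqrt(5))/159

Group as (sqrt(5) + sqrt(30)) + sqrt(14); multiply by (sqrt(5) + sqrt(30)) - sqrt(14), then rationalise the remaining surd.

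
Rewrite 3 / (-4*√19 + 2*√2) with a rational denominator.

(-6*√19 - 3*√2)/148

Multiply numerator and denominator by 2*√2 + 4*√19.
Denominator becomes -296; numerator becomes 6*√2 + 12*√19.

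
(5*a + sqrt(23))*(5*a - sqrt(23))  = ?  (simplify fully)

25*a^2 - 23

Product of conjugates: (P+Q)(P-Q) = P^2 - Q^2.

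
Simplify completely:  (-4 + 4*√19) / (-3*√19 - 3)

(-40 + 4*√19)/27

Multiply numerator and denominator by -3 + 3*√19.
Denominator becomes -162; numerator becomes -24*√19 + 240.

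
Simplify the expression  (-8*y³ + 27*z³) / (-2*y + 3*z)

Apply the difference-of-cubes factorisation and cancel (-2*y + 3*z).

4*y² + 6*y*z + 9*z²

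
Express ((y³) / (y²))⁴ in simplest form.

Inside the bracket: y¹
Raise to the power 4: y⁴

y⁴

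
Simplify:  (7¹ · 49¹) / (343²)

7¹ = 7^1; 49¹ = 7^2; 343² = 7^6
Combine exponents: 7^(-3)

7^(-3)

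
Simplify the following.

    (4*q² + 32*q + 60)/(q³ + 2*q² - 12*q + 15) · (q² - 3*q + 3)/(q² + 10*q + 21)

Factor: 4*q² + 32*q + 60 = 4·(q + 5)·(q + 3);  q³ + 2*q² - 12*q + 15 = (q + 5)·(q² - 3*q + 3);  q² + 10*q + 21 = (q + 7)·(q + 3)
Cancel the common factors (q² - 3*q + 3), (q + 3), (q + 5).

4/(q + 7)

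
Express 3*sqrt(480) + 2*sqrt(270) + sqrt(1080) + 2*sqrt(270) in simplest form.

30*sqrt(30)

3*sqrt(480) = 12*sqrt(30); 2*sqrt(270) = 6*sqrt(30); sqrt(1080) = 6*sqrt(30); 2*sqrt(270) = 6*sqrt(30)
Combine: (12 + 6 + 6 + 6)·sqrt(30) = 30*sqrt(30)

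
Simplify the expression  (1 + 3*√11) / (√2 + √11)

(-3*√22 - √2 + √11 + 33)/9

Multiply numerator and denominator by -√2 + √11.
Denominator becomes 9; numerator becomes -3*√22 - √2 + √11 + 33.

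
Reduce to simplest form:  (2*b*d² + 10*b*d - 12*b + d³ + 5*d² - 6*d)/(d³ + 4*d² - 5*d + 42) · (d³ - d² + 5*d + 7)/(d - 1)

Factor: 2*b*d² + 10*b*d - 12*b + d³ + 5*d² - 6*d = (d + 6)·(2*b + d)·(d - 1);  d³ + 4*d² - 5*d + 42 = (d² - 2*d + 7)·(d + 6);  d³ - d² + 5*d + 7 = (d + 1)·(d² - 2*d + 7)
Cancel the common factors (d² - 2*d + 7), (d + 6), (d - 1).

2*b*d + 2*b + d² + d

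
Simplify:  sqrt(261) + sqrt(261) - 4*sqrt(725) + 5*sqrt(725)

11*sqrt(29)

sqrt(261) = 3*sqrt(29); sqrt(261) = 3*sqrt(29); 4*sqrt(725) = 20*sqrt(29); 5*sqrt(725) = 25*sqrt(29)
Combine: (3 + 3 - 20 + 25)·sqrt(29) = 11*sqrt(29)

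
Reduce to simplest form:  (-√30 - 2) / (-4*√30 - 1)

(7*√30 + 118)/479

Multiply numerator and denominator by -1 + 4*√30.
Denominator becomes -479; numerator becomes -118 - 7*√30.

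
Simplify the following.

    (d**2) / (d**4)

d**(-2)

Quotient: (d**-2)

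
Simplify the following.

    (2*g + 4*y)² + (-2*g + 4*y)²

Binomially expand both and collect terms in (4*y), (2*g).

8*g² + 32*y²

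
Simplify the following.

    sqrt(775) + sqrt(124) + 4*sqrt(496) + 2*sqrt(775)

sqrt(775) = 5*sqrt(31); sqrt(124) = 2*sqrt(31); 4*sqrt(496) = 16*sqrt(31); 2*sqrt(775) = 10*sqrt(31)
Combine: (5 + 2 + 16 + 10)·sqrt(31) = 33*sqrt(31)

33*sqrt(31)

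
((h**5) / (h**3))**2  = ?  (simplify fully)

h**4

Inside the bracket: h**2
Raise to the power 2: h**4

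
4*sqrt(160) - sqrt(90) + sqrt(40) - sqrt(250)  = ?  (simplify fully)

4*sqrt(160) = 16*sqrt(10); sqrt(90) = 3*sqrt(10); sqrt(40) = 2*sqrt(10); sqrt(250) = 5*sqrt(10)
Combine: (16 - 3 + 2 - 5)·sqrt(10) = 10*sqrt(10)

10*sqrt(10)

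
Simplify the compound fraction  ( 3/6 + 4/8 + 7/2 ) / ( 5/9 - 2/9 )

Numerator: 3/6 + 4/8 + 7/2 = 9/2
Denominator: 5/9 - 2/9 = 1/3
Divide: (9/2) · (3) = 27/2

27/2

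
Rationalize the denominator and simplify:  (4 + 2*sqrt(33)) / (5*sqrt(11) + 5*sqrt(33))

Multiply numerator and denominator by -5*sqrt(11) + 5*sqrt(33).
Denominator becomes 550; numerator becomes -110*sqrt(3) - 20*sqrt(11) + 20*sqrt(33) + 330.

(-11*sqrt(3) - 2*sqrt(11) + 2*sqrt(33) + 33)/55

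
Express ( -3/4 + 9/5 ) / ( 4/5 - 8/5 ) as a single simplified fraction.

Numerator: -3/4 + 9/5 = 21/20
Denominator: 4/5 - 8/5 = -4/5
Divide: (21/20) · (-5/4) = -21/16

-21/16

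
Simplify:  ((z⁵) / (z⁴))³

Inside the bracket: z¹
Raise to the power 3: z³

z³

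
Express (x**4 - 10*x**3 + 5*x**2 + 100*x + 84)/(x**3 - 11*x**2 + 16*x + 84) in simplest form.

Factor: x**4 - 10*x**3 + 5*x**2 + 100*x + 84 = (x - 6)*(x + 1)*(x - 7)*(x + 2);  x**3 - 11*x**2 + 16*x + 84 = (x - 6)*(x + 2)*(x - 7)
Cancel the common factors (x + 2), (x - 7), (x - 6).

x + 1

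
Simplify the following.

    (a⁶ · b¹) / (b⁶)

a⁶/b⁵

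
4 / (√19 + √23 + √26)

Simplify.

Group as (√19 + √26) + √23; multiply by (√19 + √26) - √23, then rationalise the remaining surd.

(-2*√11362 + 16*√26 + 22*√23 + 30*√19)/373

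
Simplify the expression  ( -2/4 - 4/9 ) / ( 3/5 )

-85/54

Numerator: -2/4 - 4/9 = -17/18
Denominator: 3/5 = 3/5
Divide: (-17/18) · (5/3) = -85/54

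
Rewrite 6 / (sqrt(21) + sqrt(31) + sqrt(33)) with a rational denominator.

Group as (sqrt(31) + sqrt(33)) + sqrt(21); multiply by (sqrt(31) + sqrt(33)) - sqrt(21), then rationalise the remaining surd.

(-36*sqrt(2387) + 114*sqrt(33) + 138*sqrt(31) + 258*sqrt(21))/2243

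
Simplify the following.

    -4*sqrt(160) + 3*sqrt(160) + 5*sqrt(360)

26*sqrt(10)

4*sqrt(160) = 16*sqrt(10); 3*sqrt(160) = 12*sqrt(10); 5*sqrt(360) = 30*sqrt(10)
Combine: (-16 + 12 + 30)·sqrt(10) = 26*sqrt(10)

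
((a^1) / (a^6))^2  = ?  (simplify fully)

a^(-10)

Inside the bracket: (a^-5)
Raise to the power 2: (a^-10)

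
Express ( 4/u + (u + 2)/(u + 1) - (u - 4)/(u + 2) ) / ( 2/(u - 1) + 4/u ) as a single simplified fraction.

Numerator: 4/u + (u + 2)/(u + 1) - (u - 4)/(u + 2) = (11*u² + 20*u + 8)/(u³ + 3*u² + 2*u)
Denominator: 2/(u - 1) + 4/u = (6*u - 4)/(u² - u)
Divide: ((11*u² + 20*u + 8)/(u³ + 3*u² + 2*u)) · ((u² - u)/(6*u - 4)) = (11*u³ + 9*u² - 12*u - 8)/(6*u³ + 14*u² - 8)

(11*u³ + 9*u² - 12*u - 8)/(6*u³ + 14*u² - 8)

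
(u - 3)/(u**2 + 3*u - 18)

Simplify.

Factor: u**2 + 3*u - 18 = (u - 3)*(u + 6)
Cancel the common factor (u - 3).

1/(u + 6)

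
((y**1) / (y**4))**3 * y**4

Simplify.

y**(-5)

Inside the bracket: (y**-3)
Raise to the power 3: (y**-9)
Multiply by y**4: add exponents.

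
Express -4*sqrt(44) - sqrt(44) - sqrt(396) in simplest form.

-16*sqrt(11)

4*sqrt(44) = 8*sqrt(11); sqrt(44) = 2*sqrt(11); sqrt(396) = 6*sqrt(11)
Combine: (-8 - 2 - 6)·sqrt(11) = -16*sqrt(11)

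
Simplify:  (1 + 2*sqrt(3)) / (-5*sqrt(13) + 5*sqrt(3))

Multiply numerator and denominator by 5*sqrt(3) + 5*sqrt(13).
Denominator becomes -250; numerator becomes 5*sqrt(3) + 5*sqrt(13) + 30 + 10*sqrt(39).

(-2*sqrt(39) - 6 - sqrt(13) - sqrt(3))/50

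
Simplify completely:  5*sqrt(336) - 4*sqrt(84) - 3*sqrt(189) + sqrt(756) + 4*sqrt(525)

5*sqrt(336) = 20*sqrt(21); 4*sqrt(84) = 8*sqrt(21); 3*sqrt(189) = 9*sqrt(21); sqrt(756) = 6*sqrt(21); 4*sqrt(525) = 20*sqrt(21)
Combine: (20 - 8 - 9 + 6 + 20)·sqrt(21) = 29*sqrt(21)

29*sqrt(21)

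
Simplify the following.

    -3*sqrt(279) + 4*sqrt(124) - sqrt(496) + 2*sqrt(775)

3*sqrt(279) = 9*sqrt(31); 4*sqrt(124) = 8*sqrt(31); sqrt(496) = 4*sqrt(31); 2*sqrt(775) = 10*sqrt(31)
Combine: (-9 + 8 - 4 + 10)·sqrt(31) = 5*sqrt(31)

5*sqrt(31)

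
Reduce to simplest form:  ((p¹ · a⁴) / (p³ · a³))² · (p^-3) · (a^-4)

Inside the bracket: (p^-2) · a¹
Raise to the power 2: (p^-4) · a²
Multiply by (p^-3) · (a^-4): add exponents.

1/(a²*p⁷)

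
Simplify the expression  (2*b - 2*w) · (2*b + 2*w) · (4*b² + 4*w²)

16*b⁴ - 16*w⁴

Telescope via difference of squares: ((2*b)+(2*w))((2*b)-(2*w)) = 4*b² - 4*w², then repeat with the next factor.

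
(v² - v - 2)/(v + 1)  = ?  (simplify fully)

Factor: v² - v - 2 = (v - 2)·(v + 1)
Cancel the common factor (v + 1).

v - 2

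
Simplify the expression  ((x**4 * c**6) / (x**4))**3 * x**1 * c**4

Inside the bracket: c**6
Raise to the power 3: c**18
Multiply by x**1 * c**4: add exponents.

c**22*x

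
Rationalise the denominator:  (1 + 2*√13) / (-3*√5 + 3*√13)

(√5 + √13 + 2*√65 + 26)/24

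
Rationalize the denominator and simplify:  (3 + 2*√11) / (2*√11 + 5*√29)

(-44 - 6*√11 + 15*√29 + 10*√319)/681

Multiply numerator and denominator by -5*√29 + 2*√11.
Denominator becomes -681; numerator becomes -10*√319 - 15*√29 + 6*√11 + 44.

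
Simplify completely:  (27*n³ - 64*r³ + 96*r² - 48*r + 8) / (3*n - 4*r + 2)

9*n² + 12*n*r - 6*n + 16*r² - 16*r + 4

Factor as (a-b)(a^2+ab+b^2) with a=(3*n), b=(4*r - 2).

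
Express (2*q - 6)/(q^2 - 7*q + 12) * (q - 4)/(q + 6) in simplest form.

Factor: 2*q - 6 = 2*(q - 3);  q^2 - 7*q + 12 = (q - 4)*(q - 3)
Cancel the common factors (q - 3), (q - 4).

2/(q + 6)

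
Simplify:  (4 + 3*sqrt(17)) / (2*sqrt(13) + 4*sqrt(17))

Multiply numerator and denominator by -2*sqrt(13) + 4*sqrt(17).
Denominator becomes 220; numerator becomes -6*sqrt(221) - 8*sqrt(13) + 16*sqrt(17) + 204.

(-3*sqrt(221) - 4*sqrt(13) + 8*sqrt(17) + 102)/110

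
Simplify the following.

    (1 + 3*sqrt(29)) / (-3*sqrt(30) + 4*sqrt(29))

Multiply numerator and denominator by 3*sqrt(30) + 4*sqrt(29).
Denominator becomes 194; numerator becomes 3*sqrt(30) + 4*sqrt(29) + 9*sqrt(870) + 348.

(3*sqrt(30) + 4*sqrt(29) + 9*sqrt(870) + 348)/194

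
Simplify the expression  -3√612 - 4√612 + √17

3√612 = 18*√17; 4√612 = 24*√17; √17 = √17
Combine: (-18 - 24 + 1)·√17 = -41*√17

-41*√17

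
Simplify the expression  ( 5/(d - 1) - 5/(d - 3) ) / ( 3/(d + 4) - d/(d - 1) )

Numerator: 5/(d - 1) - 5/(d - 3) = -10/(d^2 - 4*d + 3)
Denominator: 3/(d + 4) - d/(d - 1) = (-d^2 - d - 3)/(d^2 + 3*d - 4)
Divide: (-10/(d^2 - 4*d + 3)) · ((d^2 + 3*d - 4)/(-d^2 - d - 3)) = (10*d + 40)/(d^3 - 2*d^2 - 9)

(10*d + 40)/(d^3 - 2*d^2 - 9)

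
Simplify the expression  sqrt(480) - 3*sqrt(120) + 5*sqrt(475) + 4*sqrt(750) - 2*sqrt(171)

19*sqrt(19) + 18*sqrt(30)

sqrt(480) = 4*sqrt(30); 3*sqrt(120) = 6*sqrt(30); 5*sqrt(475) = 25*sqrt(19); 4*sqrt(750) = 20*sqrt(30); 2*sqrt(171) = 6*sqrt(19)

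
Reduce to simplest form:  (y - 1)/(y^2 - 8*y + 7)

1/(y - 7)

Factor: y^2 - 8*y + 7 = (y - 7)*(y - 1)
Cancel the common factor (y - 1).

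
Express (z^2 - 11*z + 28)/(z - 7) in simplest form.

z - 4

Factor: z^2 - 11*z + 28 = (z - 4)*(z - 7)
Cancel the common factor (z - 7).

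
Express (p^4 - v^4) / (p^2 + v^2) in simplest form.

p^2 - v^2

p^4 - v^4 factors as (p - v)*(p + v)*(p^2 + v^2).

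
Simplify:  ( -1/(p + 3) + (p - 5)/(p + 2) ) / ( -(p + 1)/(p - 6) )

Numerator: -1/(p + 3) + (p - 5)/(p + 2) = (p² - 3*p - 17)/(p² + 5*p + 6)
Denominator: -(p + 1)/(p - 6) = (-p - 1)/(p - 6)
Divide: ((p² - 3*p - 17)/(p² + 5*p + 6)) · ((p - 6)/(-p - 1)) = (-p³ + 9*p² - p - 102)/(p³ + 6*p² + 11*p + 6)

(-p³ + 9*p² - p - 102)/(p³ + 6*p² + 11*p + 6)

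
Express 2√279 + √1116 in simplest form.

12*√31

2√279 = 6*√31; √1116 = 6*√31
Combine: (6 + 6)·√31 = 12*√31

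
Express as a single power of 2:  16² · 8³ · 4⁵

2^27

16² = 2^8; 8³ = 2^9; 4⁵ = 2^10
Combine exponents: 2^27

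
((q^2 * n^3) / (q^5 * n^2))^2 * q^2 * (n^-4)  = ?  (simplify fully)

Inside the bracket: (q^-3) * n^1
Raise to the power 2: (q^-6) * n^2
Multiply by q^2 * (n^-4): add exponents.

1/(n^2*q^4)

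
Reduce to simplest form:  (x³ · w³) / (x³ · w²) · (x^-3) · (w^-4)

Quotient: w¹
Multiply by (x^-3) · (w^-4): add exponents.

1/(w³*x³)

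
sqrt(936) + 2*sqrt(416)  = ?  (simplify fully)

sqrt(936) = 6*sqrt(26); 2*sqrt(416) = 8*sqrt(26)
Combine: (6 + 8)·sqrt(26) = 14*sqrt(26)

14*sqrt(26)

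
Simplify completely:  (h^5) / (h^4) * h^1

Quotient: h^1
Multiply by h^1: add exponents.

h^2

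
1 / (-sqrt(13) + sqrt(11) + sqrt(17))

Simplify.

Group as (sqrt(11) + sqrt(17)) - sqrt(13); multiply by (sqrt(11) + sqrt(17)) + sqrt(13), then rationalise the remaining surd.

(-15*sqrt(13) + 7*sqrt(17) + 19*sqrt(11) + 2*sqrt(2431))/523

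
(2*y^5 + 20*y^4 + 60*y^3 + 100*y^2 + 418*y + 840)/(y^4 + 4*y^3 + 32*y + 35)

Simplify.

Factor: 2*y^5 + 20*y^4 + 60*y^3 + 100*y^2 + 418*y + 840 = 2*(y + 4)*(y^2 - 2*y + 7)*(y + 3)*(y + 5);  y^4 + 4*y^3 + 32*y + 35 = (y^2 - 2*y + 7)*(y + 1)*(y + 5)
Cancel the common factors (y^2 - 2*y + 7), (y + 5).

(2*y^2 + 14*y + 24)/(y + 1)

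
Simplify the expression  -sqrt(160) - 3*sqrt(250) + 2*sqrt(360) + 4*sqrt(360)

sqrt(160) = 4*sqrt(10); 3*sqrt(250) = 15*sqrt(10); 2*sqrt(360) = 12*sqrt(10); 4*sqrt(360) = 24*sqrt(10)
Combine: (-4 - 15 + 12 + 24)·sqrt(10) = 17*sqrt(10)

17*sqrt(10)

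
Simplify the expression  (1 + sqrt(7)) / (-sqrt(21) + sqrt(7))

Multiply numerator and denominator by sqrt(7) + sqrt(21).
Denominator becomes -14; numerator becomes sqrt(7) + sqrt(21) + 7 + 7*sqrt(3).

(-7*sqrt(3) - 7 - sqrt(21) - sqrt(7))/14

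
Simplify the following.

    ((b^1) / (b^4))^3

Inside the bracket: (b^-3)
Raise to the power 3: (b^-9)

b^(-9)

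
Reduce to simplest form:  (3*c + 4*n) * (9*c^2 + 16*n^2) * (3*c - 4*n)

Telescope via difference of squares: ((3*c)+(4*n))((3*c)-(4*n)) = 9*c^2 - 16*n^2, then repeat with the next factor.

81*c^4 - 256*n^4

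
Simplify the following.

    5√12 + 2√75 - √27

17*√3

5√12 = 10*√3; 2√75 = 10*√3; √27 = 3*√3
Combine: (10 + 10 - 3)·√3 = 17*√3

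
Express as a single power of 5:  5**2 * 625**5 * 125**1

5**25

5**2 = 5**2; 625**5 = 5**20; 125**1 = 5**3
Combine exponents: 5**25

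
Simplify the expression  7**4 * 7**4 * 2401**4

7**4 = 7**4; 7**4 = 7**4; 2401**4 = 7**16
Combine exponents: 7**24

7**24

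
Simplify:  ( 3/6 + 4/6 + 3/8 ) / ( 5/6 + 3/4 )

Numerator: 3/6 + 4/6 + 3/8 = 37/24
Denominator: 5/6 + 3/4 = 19/12
Divide: (37/24) · (12/19) = 37/38

37/38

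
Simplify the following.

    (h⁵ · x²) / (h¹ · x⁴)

h⁴/x²

Quotient: h⁴ · (x^-2)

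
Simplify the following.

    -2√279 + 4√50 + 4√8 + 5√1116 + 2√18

2√279 = 6*√31; 4√50 = 20*√2; 4√8 = 8*√2; 5√1116 = 30*√31; 2√18 = 6*√2

34*√2 + 24*√31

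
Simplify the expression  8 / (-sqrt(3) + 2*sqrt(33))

Multiply numerator and denominator by sqrt(3) + 2*sqrt(33).
Denominator becomes 129; numerator becomes 8*sqrt(3) + 16*sqrt(33).

(8*sqrt(3) + 16*sqrt(33))/129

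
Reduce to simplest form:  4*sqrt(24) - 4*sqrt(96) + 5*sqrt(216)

22*sqrt(6)

4*sqrt(24) = 8*sqrt(6); 4*sqrt(96) = 16*sqrt(6); 5*sqrt(216) = 30*sqrt(6)
Combine: (8 - 16 + 30)·sqrt(6) = 22*sqrt(6)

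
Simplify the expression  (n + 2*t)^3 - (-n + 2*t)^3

Write as f((2*t),n) - f((2*t),-n) and expand.

2*n*(n^2 + 12*t^2)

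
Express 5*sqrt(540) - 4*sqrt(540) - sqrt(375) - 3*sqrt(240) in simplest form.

-11*sqrt(15)

5*sqrt(540) = 30*sqrt(15); 4*sqrt(540) = 24*sqrt(15); sqrt(375) = 5*sqrt(15); 3*sqrt(240) = 12*sqrt(15)
Combine: (30 - 24 - 5 - 12)·sqrt(15) = -11*sqrt(15)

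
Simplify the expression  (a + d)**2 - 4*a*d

Expand the square and combine the 4*a*d term.

(a - d)**2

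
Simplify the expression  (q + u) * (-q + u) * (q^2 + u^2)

-q^4 + u^4

Telescope via difference of squares: (u+q)(u-q) = -q^2 + u^2, then repeat with the next factor.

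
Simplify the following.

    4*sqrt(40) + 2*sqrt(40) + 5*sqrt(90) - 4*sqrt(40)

4*sqrt(40) = 8*sqrt(10); 2*sqrt(40) = 4*sqrt(10); 5*sqrt(90) = 15*sqrt(10); 4*sqrt(40) = 8*sqrt(10)
Combine: (8 + 4 + 15 - 8)·sqrt(10) = 19*sqrt(10)

19*sqrt(10)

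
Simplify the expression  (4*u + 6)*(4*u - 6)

Difference of squares with P = 4*u, Q = 6.

16*u^2 - 36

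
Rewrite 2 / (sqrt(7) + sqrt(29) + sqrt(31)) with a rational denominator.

Group as (sqrt(7) + sqrt(29)) + sqrt(31); multiply by (sqrt(7) + sqrt(29)) - sqrt(31), then rationalise the remaining surd.

(-4*sqrt(6293) + 10*sqrt(31) + 18*sqrt(29) + 106*sqrt(7))/787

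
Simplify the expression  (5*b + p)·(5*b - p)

Difference of squares with P = 5*b, Q = p.

25*b² - p²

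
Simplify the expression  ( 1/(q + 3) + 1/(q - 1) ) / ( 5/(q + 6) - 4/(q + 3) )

Numerator: 1/(q + 3) + 1/(q - 1) = (2*q + 2)/(q**2 + 2*q - 3)
Denominator: 5/(q + 6) - 4/(q + 3) = (q - 9)/(q**2 + 9*q + 18)
Divide: ((2*q + 2)/(q**2 + 2*q - 3)) · ((q**2 + 9*q + 18)/(q - 9)) = (2*q**2 + 14*q + 12)/(q**2 - 10*q + 9)

(2*q**2 + 14*q + 12)/(q**2 - 10*q + 9)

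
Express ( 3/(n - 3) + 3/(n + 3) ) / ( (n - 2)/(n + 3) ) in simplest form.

Numerator: 3/(n - 3) + 3/(n + 3) = 6*n/(n^2 - 9)
Denominator: (n - 2)/(n + 3) = (n - 2)/(n + 3)
Divide: (6*n/(n^2 - 9)) · ((n + 3)/(n - 2)) = 6*n/(n^2 - 5*n + 6)

6*n/(n^2 - 5*n + 6)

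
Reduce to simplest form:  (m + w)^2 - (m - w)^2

Binomially expand both and collect terms in m, w.

4*m*w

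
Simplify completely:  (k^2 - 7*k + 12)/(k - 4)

k - 3

Factor: k^2 - 7*k + 12 = (k - 4)*(k - 3)
Cancel the common factor (k - 4).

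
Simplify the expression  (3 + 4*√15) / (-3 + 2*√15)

(6*√15 + 43)/17

Multiply numerator and denominator by -2*√15 - 3.
Denominator becomes -51; numerator becomes -129 - 18*√15.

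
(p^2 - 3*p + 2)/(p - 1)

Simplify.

Factor: p^2 - 3*p + 2 = (p - 2)*(p - 1)
Cancel the common factor (p - 1).

p - 2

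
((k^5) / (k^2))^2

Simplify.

Inside the bracket: k^3
Raise to the power 2: k^6

k^6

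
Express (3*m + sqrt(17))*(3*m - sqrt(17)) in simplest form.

Difference of squares with P = 3*m, Q = sqrt(17).

9*m**2 - 17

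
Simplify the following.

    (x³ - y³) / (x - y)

x² + x*y + y²

Apply the difference-of-cubes factorisation and cancel (x - y).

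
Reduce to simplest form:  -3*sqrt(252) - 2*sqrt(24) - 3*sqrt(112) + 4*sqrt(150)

-30*sqrt(7) + 16*sqrt(6)

3*sqrt(252) = 18*sqrt(7); 2*sqrt(24) = 4*sqrt(6); 3*sqrt(112) = 12*sqrt(7); 4*sqrt(150) = 20*sqrt(6)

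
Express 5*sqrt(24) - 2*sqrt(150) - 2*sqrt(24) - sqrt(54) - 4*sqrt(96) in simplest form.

5*sqrt(24) = 10*sqrt(6); 2*sqrt(150) = 10*sqrt(6); 2*sqrt(24) = 4*sqrt(6); sqrt(54) = 3*sqrt(6); 4*sqrt(96) = 16*sqrt(6)
Combine: (10 - 10 - 4 - 3 - 16)·sqrt(6) = -23*sqrt(6)

-23*sqrt(6)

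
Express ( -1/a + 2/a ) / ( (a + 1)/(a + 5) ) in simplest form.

(a + 5)/(a² + a)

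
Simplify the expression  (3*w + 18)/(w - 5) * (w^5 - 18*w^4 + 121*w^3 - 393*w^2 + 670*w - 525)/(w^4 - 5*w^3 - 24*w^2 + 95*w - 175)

Factor: 3*w + 18 = 3*(w + 6);  w^5 - 18*w^4 + 121*w^3 - 393*w^2 + 670*w - 525 = (w - 7)*(w - 3)*(w - 5)*(w^2 - 3*w + 5);  w^4 - 5*w^3 - 24*w^2 + 95*w - 175 = (w - 7)*(w^2 - 3*w + 5)*(w + 5)
Cancel the common factors (w^2 - 3*w + 5), (w - 7), (w - 5).

(3*w^2 + 9*w - 54)/(w + 5)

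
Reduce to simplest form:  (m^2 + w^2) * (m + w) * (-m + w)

-m^4 + w^4

Pair the conjugate factors: (w+m)(w-m) = -m^2 + w^2, then repeat with the next factor.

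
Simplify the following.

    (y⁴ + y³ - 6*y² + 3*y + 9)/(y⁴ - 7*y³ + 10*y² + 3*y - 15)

(y + 3)/(y - 5)

Factor: y⁴ + y³ - 6*y² + 3*y + 9 = (y + 3)·(y² - 3*y + 3)·(y + 1);  y⁴ - 7*y³ + 10*y² + 3*y - 15 = (y - 5)·(y + 1)·(y² - 3*y + 3)
Cancel the common factors (y² - 3*y + 3), (y + 1).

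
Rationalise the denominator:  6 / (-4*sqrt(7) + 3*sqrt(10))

Multiply numerator and denominator by 3*sqrt(10) + 4*sqrt(7).
Denominator becomes -22; numerator becomes 18*sqrt(10) + 24*sqrt(7).

(-12*sqrt(7) - 9*sqrt(10))/11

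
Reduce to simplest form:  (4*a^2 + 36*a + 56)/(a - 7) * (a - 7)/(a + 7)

Factor: 4*a^2 + 36*a + 56 = 4*(a + 2)*(a + 7)
Cancel the common factors (a - 7), (a + 7).

4*a + 8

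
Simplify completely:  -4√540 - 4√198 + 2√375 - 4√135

-26*√15 - 12*√22

4√540 = 24*√15; 4√198 = 12*√22; 2√375 = 10*√15; 4√135 = 12*√15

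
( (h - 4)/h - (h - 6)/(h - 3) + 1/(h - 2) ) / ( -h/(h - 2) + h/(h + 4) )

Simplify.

Numerator: (h - 4)/h - (h - 6)/(h - 3) + 1/(h - 2) = (11*h - 24)/(h³ - 5*h² + 6*h)
Denominator: -h/(h - 2) + h/(h + 4) = -6*h/(h² + 2*h - 8)
Divide: ((11*h - 24)/(h³ - 5*h² + 6*h)) · (-(h² + 2*h - 8)/(6*h)) = (-11*h² - 20*h + 96)/(6*h³ - 18*h²)

(-11*h² - 20*h + 96)/(6*h³ - 18*h²)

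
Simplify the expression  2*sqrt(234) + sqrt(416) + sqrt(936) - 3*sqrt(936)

2*sqrt(234) = 6*sqrt(26); sqrt(416) = 4*sqrt(26); sqrt(936) = 6*sqrt(26); 3*sqrt(936) = 18*sqrt(26)
Combine: (6 + 4 + 6 - 18)·sqrt(26) = -2*sqrt(26)

-2*sqrt(26)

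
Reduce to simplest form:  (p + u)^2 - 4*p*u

(p - u)^2

Expand the square and combine the 4*p*u term.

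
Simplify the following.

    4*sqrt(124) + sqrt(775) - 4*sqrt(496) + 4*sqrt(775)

17*sqrt(31)

4*sqrt(124) = 8*sqrt(31); sqrt(775) = 5*sqrt(31); 4*sqrt(496) = 16*sqrt(31); 4*sqrt(775) = 20*sqrt(31)
Combine: (8 + 5 - 16 + 20)·sqrt(31) = 17*sqrt(31)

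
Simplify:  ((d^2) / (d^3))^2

Inside the bracket: (d^-1)
Raise to the power 2: (d^-2)

d^(-2)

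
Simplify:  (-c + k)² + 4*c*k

Expanding gives c² + 2*c*k + k², a perfect square.

(c + k)²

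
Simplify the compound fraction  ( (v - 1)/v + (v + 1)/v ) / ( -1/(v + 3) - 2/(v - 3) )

(-2*v^2 + 18)/(3*v + 3)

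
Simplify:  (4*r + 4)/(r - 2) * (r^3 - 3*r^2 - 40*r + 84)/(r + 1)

4*r^2 - 4*r - 168

Factor: 4*r + 4 = 4*(r + 1);  r^3 - 3*r^2 - 40*r + 84 = (r - 7)*(r - 2)*(r + 6)
Cancel the common factors (r + 1), (r - 2).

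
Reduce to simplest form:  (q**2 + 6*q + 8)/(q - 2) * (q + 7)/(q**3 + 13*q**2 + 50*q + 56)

Factor: q**2 + 6*q + 8 = (q + 4)*(q + 2);  q**3 + 13*q**2 + 50*q + 56 = (q + 7)*(q + 4)*(q + 2)
Cancel the common factors (q + 2), (q + 7), (q + 4).

1/(q - 2)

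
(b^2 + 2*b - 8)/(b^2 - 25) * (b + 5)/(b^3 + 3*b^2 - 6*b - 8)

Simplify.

1/(b^2 - 4*b - 5)

Factor: b^2 + 2*b - 8 = (b + 4)*(b - 2);  b^2 - 25 = (b + 5)*(b - 5);  b^3 + 3*b^2 - 6*b - 8 = (b - 2)*(b + 4)*(b + 1)
Cancel the common factors (b - 2), (b + 4), (b + 5).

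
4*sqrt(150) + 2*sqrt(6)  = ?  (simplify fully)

22*sqrt(6)

4*sqrt(150) = 20*sqrt(6); 2*sqrt(6) = 2*sqrt(6)
Combine: (20 + 2)·sqrt(6) = 22*sqrt(6)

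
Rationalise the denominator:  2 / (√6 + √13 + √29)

(-√2262 - 5*√29 + 11*√13 + 18*√6)/53

Group as (√6 + √29) + √13; multiply by (√6 + √29) - √13, then rationalise the remaining surd.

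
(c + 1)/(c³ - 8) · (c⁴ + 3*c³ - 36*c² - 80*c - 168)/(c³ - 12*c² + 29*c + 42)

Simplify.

(c + 7)/(c² - 9*c + 14)

Factor: c³ - 8 = (c - 2)·(c² + 2*c + 4);  c⁴ + 3*c³ - 36*c² - 80*c - 168 = (c² + 2*c + 4)·(c + 7)·(c - 6);  c³ - 12*c² + 29*c + 42 = (c - 7)·(c + 1)·(c - 6)
Cancel the common factors (c² + 2*c + 4), (c - 6), (c + 1).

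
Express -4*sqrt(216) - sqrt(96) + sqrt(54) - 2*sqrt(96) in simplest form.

-33*sqrt(6)

4*sqrt(216) = 24*sqrt(6); sqrt(96) = 4*sqrt(6); sqrt(54) = 3*sqrt(6); 2*sqrt(96) = 8*sqrt(6)
Combine: (-24 - 4 + 3 - 8)·sqrt(6) = -33*sqrt(6)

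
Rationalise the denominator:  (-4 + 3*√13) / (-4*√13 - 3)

(-168 + 25*√13)/199

Multiply numerator and denominator by -3 + 4*√13.
Denominator becomes -199; numerator becomes -25*√13 + 168.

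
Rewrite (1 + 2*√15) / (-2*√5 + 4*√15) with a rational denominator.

Multiply numerator and denominator by 2*√5 + 4*√15.
Denominator becomes 220; numerator becomes 2*√5 + 4*√15 + 20*√3 + 120.

(√5 + 2*√15 + 10*√3 + 60)/110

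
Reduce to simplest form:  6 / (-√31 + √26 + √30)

(-150*√31 + 162*√30 + 210*√26 + 24*√6045)/2495

Group as (√26 + √30) - √31; multiply by (√26 + √30) + √31, then rationalise the remaining surd.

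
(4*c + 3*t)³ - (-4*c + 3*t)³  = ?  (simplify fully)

Write as f((3*t),(4*c)) - f((3*t),-(4*c)) and expand.

128*c³ + 216*c*t²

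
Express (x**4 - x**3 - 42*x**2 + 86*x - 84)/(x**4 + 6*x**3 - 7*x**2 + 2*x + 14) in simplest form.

(x - 6)/(x + 1)

Factor: x**4 - x**3 - 42*x**2 + 86*x - 84 = (x + 7)*(x**2 - 2*x + 2)*(x - 6);  x**4 + 6*x**3 - 7*x**2 + 2*x + 14 = (x + 1)*(x + 7)*(x**2 - 2*x + 2)
Cancel the common factors (x**2 - 2*x + 2), (x + 7).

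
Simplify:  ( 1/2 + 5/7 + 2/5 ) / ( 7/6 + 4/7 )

339/365

Numerator: 1/2 + 5/7 + 2/5 = 113/70
Denominator: 7/6 + 4/7 = 73/42
Divide: (113/70) · (42/73) = 339/365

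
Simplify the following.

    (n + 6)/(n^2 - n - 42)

Factor: n^2 - n - 42 = (n - 7)*(n + 6)
Cancel the common factor (n + 6).

1/(n - 7)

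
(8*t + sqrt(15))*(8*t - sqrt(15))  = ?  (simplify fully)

64*t^2 - 15

Product of conjugates: (P+Q)(P-Q) = P^2 - Q^2.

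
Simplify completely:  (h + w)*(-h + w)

Product of conjugates: (P+Q)(P-Q) = P^2 - Q^2.

-h^2 + w^2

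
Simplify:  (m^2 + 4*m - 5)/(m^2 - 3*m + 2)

(m + 5)/(m - 2)

Factor: m^2 + 4*m - 5 = (m - 1)*(m + 5);  m^2 - 3*m + 2 = (m - 2)*(m - 1)
Cancel the common factor (m - 1).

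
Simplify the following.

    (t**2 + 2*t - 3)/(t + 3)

t - 1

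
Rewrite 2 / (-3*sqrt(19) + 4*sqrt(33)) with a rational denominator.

Multiply numerator and denominator by 3*sqrt(19) + 4*sqrt(33).
Denominator becomes 357; numerator becomes 6*sqrt(19) + 8*sqrt(33).

(6*sqrt(19) + 8*sqrt(33))/357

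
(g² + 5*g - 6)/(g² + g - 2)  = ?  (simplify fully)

(g + 6)/(g + 2)

Factor: g² + 5*g - 6 = (g + 6)·(g - 1);  g² + g - 2 = (g + 2)·(g - 1)
Cancel the common factor (g - 1).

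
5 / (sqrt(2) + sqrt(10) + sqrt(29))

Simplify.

(-105*sqrt(10) - 185*sqrt(2) + 20*sqrt(145) + 85*sqrt(29))/209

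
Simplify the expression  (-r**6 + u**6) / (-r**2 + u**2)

r**4 + r**2*u**2 + u**4

Factor u**6 - r**6 and cancel (-r**2 + u**2).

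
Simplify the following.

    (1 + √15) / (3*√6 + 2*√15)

Multiply numerator and denominator by -3*√6 + 2*√15.
Denominator becomes 6; numerator becomes -9*√10 - 3*√6 + 2*√15 + 30.

(-9*√10 - 3*√6 + 2*√15 + 30)/6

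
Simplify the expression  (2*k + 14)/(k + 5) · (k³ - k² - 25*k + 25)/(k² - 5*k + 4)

(2*k² + 4*k - 70)/(k - 4)

Factor: 2*k + 14 = 2·(k + 7);  k³ - k² - 25*k + 25 = (k - 1)·(k + 5)·(k - 5);  k² - 5*k + 4 = (k - 4)·(k - 1)
Cancel the common factors (k + 5), (k - 1).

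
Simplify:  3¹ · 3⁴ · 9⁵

3^15

3¹ = 3^1; 3⁴ = 3^4; 9⁵ = 3^10
Combine exponents: 3^15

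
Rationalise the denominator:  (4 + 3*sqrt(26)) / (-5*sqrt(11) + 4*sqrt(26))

(20*sqrt(11) + 16*sqrt(26) + 15*sqrt(286) + 312)/141

Multiply numerator and denominator by 5*sqrt(11) + 4*sqrt(26).
Denominator becomes 141; numerator becomes 20*sqrt(11) + 16*sqrt(26) + 15*sqrt(286) + 312.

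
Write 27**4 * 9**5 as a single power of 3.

27**4 = 3**12; 9**5 = 3**10
Combine exponents: 3**22

3**22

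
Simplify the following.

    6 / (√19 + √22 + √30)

(-8*√3135 + 22*√30 + 54*√22 + 66*√19)/517

Group as (√19 + √22) + √30; multiply by (√19 + √22) - √30, then rationalise the remaining surd.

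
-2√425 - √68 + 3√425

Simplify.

2√425 = 10*√17; √68 = 2*√17; 3√425 = 15*√17
Combine: (-10 - 2 + 15)·√17 = 3*√17

3*√17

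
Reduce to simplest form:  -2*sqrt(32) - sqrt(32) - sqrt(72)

2*sqrt(32) = 8*sqrt(2); sqrt(32) = 4*sqrt(2); sqrt(72) = 6*sqrt(2)
Combine: (-8 - 4 - 6)·sqrt(2) = -18*sqrt(2)

-18*sqrt(2)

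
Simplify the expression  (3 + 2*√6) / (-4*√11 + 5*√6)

(-8*√66 - 60 - 12*√11 - 15*√6)/26

Multiply numerator and denominator by 5*√6 + 4*√11.
Denominator becomes -26; numerator becomes 15*√6 + 12*√11 + 60 + 8*√66.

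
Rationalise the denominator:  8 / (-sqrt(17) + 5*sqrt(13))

(2*sqrt(17) + 10*sqrt(13))/77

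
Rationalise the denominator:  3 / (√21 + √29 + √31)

(-6*√18879 + 57*√31 + 69*√29 + 117*√21)/2075

Group as (√29 + √31) + √21; multiply by (√29 + √31) - √21, then rationalise the remaining surd.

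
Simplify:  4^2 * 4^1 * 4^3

2^12

4^2 = 2^4; 4^1 = 2^2; 4^3 = 2^6
Combine exponents: 2^12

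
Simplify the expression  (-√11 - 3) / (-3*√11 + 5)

Multiply numerator and denominator by 5 + 3*√11.
Denominator becomes -74; numerator becomes -48 - 14*√11.

(7*√11 + 24)/37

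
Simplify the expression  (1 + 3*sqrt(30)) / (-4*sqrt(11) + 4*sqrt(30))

(sqrt(11) + sqrt(30) + 3*sqrt(330) + 90)/76

Multiply numerator and denominator by 4*sqrt(11) + 4*sqrt(30).
Denominator becomes 304; numerator becomes 4*sqrt(11) + 4*sqrt(30) + 12*sqrt(330) + 360.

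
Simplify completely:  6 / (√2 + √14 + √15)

(-8*√105 + 2*√15 + 6*√14 + 54*√2)/37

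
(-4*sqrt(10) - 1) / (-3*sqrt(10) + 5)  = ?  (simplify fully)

(23*sqrt(10) + 125)/65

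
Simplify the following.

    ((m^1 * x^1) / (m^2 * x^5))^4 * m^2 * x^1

Inside the bracket: (m^-1) * (x^-4)
Raise to the power 4: (m^-4) * (x^-16)
Multiply by m^2 * x^1: add exponents.

1/(m^2*x^15)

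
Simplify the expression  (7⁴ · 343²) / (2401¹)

7^6

7⁴ = 7^4; 343² = 7^6; 2401¹ = 7^4
Combine exponents: 7^6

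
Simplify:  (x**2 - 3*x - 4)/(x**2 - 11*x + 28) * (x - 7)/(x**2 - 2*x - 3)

1/(x - 3)

Factor: x**2 - 3*x - 4 = (x + 1)*(x - 4);  x**2 - 11*x + 28 = (x - 7)*(x - 4);  x**2 - 2*x - 3 = (x + 1)*(x - 3)
Cancel the common factors (x - 7), (x - 4), (x + 1).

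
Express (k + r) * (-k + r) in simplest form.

Telescope via difference of squares: (r+k)(r-k) = -k^2 + r^2.

-k^2 + r^2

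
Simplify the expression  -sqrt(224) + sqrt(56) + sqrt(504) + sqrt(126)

sqrt(224) = 4*sqrt(14); sqrt(56) = 2*sqrt(14); sqrt(504) = 6*sqrt(14); sqrt(126) = 3*sqrt(14)
Combine: (-4 + 2 + 6 + 3)·sqrt(14) = 7*sqrt(14)

7*sqrt(14)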